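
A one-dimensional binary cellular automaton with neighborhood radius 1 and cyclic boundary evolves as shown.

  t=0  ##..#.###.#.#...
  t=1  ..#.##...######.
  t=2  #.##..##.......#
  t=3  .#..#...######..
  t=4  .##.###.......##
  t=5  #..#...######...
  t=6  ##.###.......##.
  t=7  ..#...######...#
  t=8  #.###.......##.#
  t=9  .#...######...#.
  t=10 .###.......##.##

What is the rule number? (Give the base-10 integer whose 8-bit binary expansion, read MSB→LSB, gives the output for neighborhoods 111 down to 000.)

53

  nb ###: next=.  (t=0,i=7, bit7=0)
  nb ##.: next=.  (t=0,i=1, bit6=0)
  nb #.#: next=#  (t=0,i=5, bit5=1)
  nb #..: next=#  (t=0,i=2, bit4=1)
  nb .##: next=.  (t=0,i=0, bit3=0)
  nb .#.: next=#  (t=0,i=4, bit2=1)
  nb ..#: next=.  (t=0,i=3, bit1=0)
  nb ...: next=#  (t=0,i=14, bit0=1)
  bits 00110101 = 53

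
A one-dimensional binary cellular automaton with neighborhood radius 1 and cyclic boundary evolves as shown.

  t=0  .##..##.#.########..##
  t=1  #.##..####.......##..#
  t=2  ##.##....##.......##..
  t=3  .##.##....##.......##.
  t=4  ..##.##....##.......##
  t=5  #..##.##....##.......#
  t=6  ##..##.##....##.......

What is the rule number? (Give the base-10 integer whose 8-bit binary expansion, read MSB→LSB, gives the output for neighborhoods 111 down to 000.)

  nb ###: next=.  (t=0,i=11, bit7=0)
  nb ##.: next=#  (t=0,i=2, bit6=1)
  nb #.#: next=#  (t=0,i=0, bit5=1)
  nb #..: next=#  (t=0,i=3, bit4=1)
  nb .##: next=.  (t=0,i=1, bit3=0)
  nb .#.: next=#  (t=0,i=8, bit2=1)
  nb ..#: next=.  (t=0,i=4, bit1=0)
  nb ...: next=.  (t=1,i=11, bit0=0)
  bits 01110100 = 116

116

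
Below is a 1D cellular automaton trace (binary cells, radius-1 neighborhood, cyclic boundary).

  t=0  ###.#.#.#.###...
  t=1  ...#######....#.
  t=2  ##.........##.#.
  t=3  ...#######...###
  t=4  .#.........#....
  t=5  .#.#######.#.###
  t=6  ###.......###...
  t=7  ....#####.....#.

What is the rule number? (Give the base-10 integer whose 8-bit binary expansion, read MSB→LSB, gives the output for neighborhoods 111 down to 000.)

  nb ###: next=.  (t=0,i=1, bit7=0)
  nb ##.: next=.  (t=0,i=2, bit6=0)
  nb #.#: next=#  (t=0,i=3, bit5=1)
  nb #..: next=.  (t=0,i=13, bit4=0)
  nb .##: next=.  (t=0,i=0, bit3=0)
  nb .#.: next=#  (t=0,i=4, bit2=1)
  nb ..#: next=.  (t=0,i=15, bit1=0)
  nb ...: next=#  (t=0,i=14, bit0=1)
  bits 00100101 = 37

37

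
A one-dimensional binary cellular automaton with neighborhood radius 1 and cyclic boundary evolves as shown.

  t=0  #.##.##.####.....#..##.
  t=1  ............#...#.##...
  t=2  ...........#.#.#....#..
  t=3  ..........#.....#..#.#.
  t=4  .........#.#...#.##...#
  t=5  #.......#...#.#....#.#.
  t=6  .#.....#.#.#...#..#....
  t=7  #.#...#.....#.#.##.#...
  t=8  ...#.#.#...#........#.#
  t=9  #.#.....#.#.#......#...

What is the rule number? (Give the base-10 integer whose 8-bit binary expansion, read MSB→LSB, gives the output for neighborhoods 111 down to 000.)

18

  [7] ### => .  t=0,i=9
  [6] ##. => .  t=0,i=3
  [5] #.# => .  t=0,i=1
  [4] #.. => #  t=0,i=12
  [3] .## => .  t=0,i=2
  [2] .#. => .  t=0,i=0
  [1] ..# => #  t=0,i=16
  [0] ... => .  t=0,i=13
  bits 00010010 = 18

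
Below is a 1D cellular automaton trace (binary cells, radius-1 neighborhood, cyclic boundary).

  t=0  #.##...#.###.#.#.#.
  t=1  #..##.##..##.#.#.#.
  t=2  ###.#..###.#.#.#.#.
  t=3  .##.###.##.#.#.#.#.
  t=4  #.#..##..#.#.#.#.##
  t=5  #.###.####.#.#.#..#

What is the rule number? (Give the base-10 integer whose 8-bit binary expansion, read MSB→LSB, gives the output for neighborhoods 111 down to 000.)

214

  nb ###: next=#  (t=0,i=10, bit7=1)
  nb ##.: next=#  (t=0,i=3, bit6=1)
  nb #.#: next=.  (t=0,i=1, bit5=0)
  nb #..: next=#  (t=0,i=4, bit4=1)
  nb .##: next=.  (t=0,i=2, bit3=0)
  nb .#.: next=#  (t=0,i=0, bit2=1)
  nb ..#: next=#  (t=0,i=6, bit1=1)
  nb ...: next=.  (t=0,i=5, bit0=0)
  bits 11010110 = 214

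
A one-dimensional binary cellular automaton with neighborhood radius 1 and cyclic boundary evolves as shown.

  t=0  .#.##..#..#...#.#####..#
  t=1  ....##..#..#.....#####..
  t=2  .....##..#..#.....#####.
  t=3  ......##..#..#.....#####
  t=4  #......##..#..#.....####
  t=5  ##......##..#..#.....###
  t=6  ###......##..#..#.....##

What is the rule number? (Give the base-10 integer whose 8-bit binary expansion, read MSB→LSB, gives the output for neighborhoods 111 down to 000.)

  nb ###: next=#  (t=0,i=17, bit7=1)
  nb ##.: next=#  (t=0,i=4, bit6=1)
  nb #.#: next=.  (t=0,i=0, bit5=0)
  nb #..: next=#  (t=0,i=5, bit4=1)
  nb .##: next=.  (t=0,i=3, bit3=0)
  nb .#.: next=.  (t=0,i=1, bit2=0)
  nb ..#: next=.  (t=0,i=6, bit1=0)
  nb ...: next=.  (t=0,i=12, bit0=0)
  bits 11010000 = 208

208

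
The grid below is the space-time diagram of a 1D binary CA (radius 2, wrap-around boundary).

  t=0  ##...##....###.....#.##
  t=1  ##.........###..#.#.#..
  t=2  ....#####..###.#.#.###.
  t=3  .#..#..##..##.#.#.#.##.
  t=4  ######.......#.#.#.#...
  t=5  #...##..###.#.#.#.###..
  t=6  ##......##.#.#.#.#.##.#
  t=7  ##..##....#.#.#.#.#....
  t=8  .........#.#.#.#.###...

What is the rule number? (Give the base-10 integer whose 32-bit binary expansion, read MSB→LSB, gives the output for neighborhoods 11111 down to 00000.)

1410617237

  ##### -> .   bit 31 = 0  t=2,i=6
  ####. -> #   bit 30 = 1  t=0,i=0
  ###.# -> .   bit 29 = 0  t=2,i=13
  ###.. -> #   bit 28 = 1  t=0,i=1
  ##.## -> .   bit 27 = 0  t=6,i=21
  ##.#. -> #   bit 26 = 1  t=2,i=14
  ##..# -> .   bit 25 = 0  t=1,i=14
  ##... -> .   bit 24 = 0  t=0,i=2
  #.### -> .   bit 23 = 0  t=0,i=21
  #.##. -> .   bit 22 = 0  t=3,i=20
  #.#.# -> .   bit 21 = 0  t=1,i=18
  #.#.. -> #   bit 20 = 1  t=1,i=20
  #..## -> .   bit 19 = 0  t=1,i=22
  #..#. -> #   bit 18 = 1  t=1,i=15
  #...# -> .   bit 17 = 0  t=0,i=3
  #.... -> .   bit 16 = 0  t=0,i=8
  .#### -> .   bit 15 = 0  t=0,i=22
  .###. -> #   bit 14 = 1  t=0,i=12
  .##.# -> .   bit 13 = 0  t=3,i=12
  .##.. -> .   bit 12 = 0  t=0,i=6
  .#.## -> #   bit 11 = 1  t=0,i=20
  .#.#. -> #   bit 10 = 1  t=1,i=17
  .#..# -> #   bit 9 = 1  t=1,i=21
  .#... -> #   bit 8 = 1  t=4,i=20
  ..### -> #   bit 7 = 1  t=0,i=11
  ..##. -> .   bit 6 = 0  t=0,i=5
  ..#.# -> .   bit 5 = 0  t=0,i=19
  ..#.. -> #   bit 4 = 1  t=3,i=1
  ...## -> .   bit 3 = 0  t=0,i=4
  ...#. -> #   bit 2 = 1  t=0,i=18
  ....# -> .   bit 1 = 0  t=0,i=9
  ..... -> #   bit 0 = 1  t=0,i=16
  bits 01010100000101000100111110010101 = 1410617237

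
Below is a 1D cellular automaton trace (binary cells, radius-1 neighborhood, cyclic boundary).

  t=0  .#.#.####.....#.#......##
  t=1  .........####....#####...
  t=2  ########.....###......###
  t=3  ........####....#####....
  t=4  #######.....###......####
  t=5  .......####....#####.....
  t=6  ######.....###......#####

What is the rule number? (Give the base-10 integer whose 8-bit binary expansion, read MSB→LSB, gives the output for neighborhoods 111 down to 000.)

  [7] ### => .  t=0,i=6
  [6] ##. => .  t=0,i=8
  [5] #.# => .  t=0,i=0
  [4] #.. => #  t=0,i=9
  [3] .## => .  t=0,i=5
  [2] .#. => .  t=0,i=1
  [1] ..# => .  t=0,i=13
  [0] ... => #  t=0,i=10
  bits 00010001 = 17

17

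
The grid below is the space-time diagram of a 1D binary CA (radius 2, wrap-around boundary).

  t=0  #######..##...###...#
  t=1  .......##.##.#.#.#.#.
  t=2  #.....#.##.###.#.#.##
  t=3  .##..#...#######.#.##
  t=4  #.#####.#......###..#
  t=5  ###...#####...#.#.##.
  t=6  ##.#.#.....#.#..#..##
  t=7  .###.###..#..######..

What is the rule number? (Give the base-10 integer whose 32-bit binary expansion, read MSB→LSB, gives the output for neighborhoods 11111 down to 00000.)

800944924

  ##### -> .   bit 31 = 0  t=0,i=1
  ####. -> .   bit 30 = 0  t=0,i=5
  ###.# -> #   bit 29 = 1  t=2,i=13
  ###.. -> .   bit 28 = 0  t=0,i=6
  ##.## -> #   bit 27 = 1  t=1,i=9
  ##.#. -> #   bit 26 = 1  t=1,i=12
  ##..# -> #   bit 25 = 1  t=0,i=7
  ##... -> #   bit 24 = 1  t=0,i=11
  #.### -> #   bit 23 = 1  t=2,i=11
  #.##. -> .   bit 22 = 0  t=1,i=10
  #.#.# -> #   bit 21 = 1  t=1,i=13
  #.#.. -> #   bit 20 = 1  t=1,i=19
  #..## -> #   bit 19 = 1  t=0,i=8
  #..#. -> #   bit 18 = 1  t=3,i=4
  #...# -> .   bit 17 = 0  t=0,i=12
  #.... -> #   bit 16 = 1  t=1,i=0
  .#### -> .   bit 15 = 0  t=0,i=0
  .###. -> #   bit 14 = 1  t=0,i=15
  .##.# -> #   bit 13 = 1  t=1,i=8
  .##.. -> #   bit 12 = 1  t=0,i=10
  .#.## -> .   bit 11 = 0  t=2,i=7
  .#.#. -> .   bit 10 = 0  t=1,i=14
  .#..# -> #   bit 9 = 1  t=6,i=14
  .#... -> #   bit 8 = 1  t=1,i=20
  ..### -> .   bit 7 = 0  t=0,i=14
  ..##. -> .   bit 6 = 0  t=0,i=9
  ..#.# -> .   bit 5 = 0  t=2,i=6
  ..#.. -> #   bit 4 = 1  t=3,i=5
  ...## -> #   bit 3 = 1  t=0,i=13
  ...#. -> #   bit 2 = 1  t=2,i=5
  ....# -> .   bit 1 = 0  t=1,i=5
  ..... -> .   bit 0 = 0  t=1,i=1
  bits 00101111101111010111001100011100 = 800944924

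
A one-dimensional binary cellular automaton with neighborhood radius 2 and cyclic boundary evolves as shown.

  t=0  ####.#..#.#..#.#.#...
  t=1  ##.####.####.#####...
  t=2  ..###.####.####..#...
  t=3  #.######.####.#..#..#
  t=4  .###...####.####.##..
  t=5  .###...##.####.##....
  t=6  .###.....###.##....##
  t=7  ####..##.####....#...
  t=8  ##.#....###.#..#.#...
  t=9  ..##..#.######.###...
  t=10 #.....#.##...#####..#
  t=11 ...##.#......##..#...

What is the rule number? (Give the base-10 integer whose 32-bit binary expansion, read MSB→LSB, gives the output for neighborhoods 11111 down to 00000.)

  nb #####: next=.  (t=1,i=15, bit31=0)
  nb ####.: next=.  (t=0,i=2, bit30=0)
  nb ###.#: next=#  (t=0,i=3, bit29=1)
  nb ###..: next=#  (t=1,i=17, bit28=1)
  nb ##.##: next=#  (t=1,i=2, bit27=1)
  nb ##.#.: next=#  (t=0,i=4, bit26=1)
  nb ##..#: next=.  (t=2,i=15, bit25=0)
  nb ##...: next=.  (t=1,i=18, bit24=0)
  nb #.###: next=#  (t=1,i=3, bit23=1)
  nb #.##.: next=.  (t=4,i=17, bit22=0)
  nb #.#.#: next=#  (t=0,i=15, bit21=1)
  nb #.#..: next=#  (t=0,i=5, bit20=1)
  nb #..##: next=.  (t=3,i=19, bit19=0)
  nb #..#.: next=.  (t=0,i=7, bit18=0)
  nb #...#: next=.  (t=0,i=19, bit17=0)
  nb #....: next=.  (t=2,i=19, bit16=0)
  nb .####: next=#  (t=0,i=1, bit15=1)
  nb .###.: next=#  (t=2,i=3, bit14=1)
  nb .##.#: next=.  (t=1,i=1, bit13=0)
  nb .##..: next=.  (t=4,i=18, bit12=0)
  nb .#.##: next=.  (t=9,i=7, bit11=0)
  nb .#.#.: next=#  (t=0,i=9, bit10=1)
  nb .#..#: next=#  (t=0,i=6, bit9=1)
  nb .#...: next=.  (t=0,i=18, bit8=0)
  nb ..###: next=#  (t=0,i=0, bit7=1)
  nb ..##.: next=.  (t=1,i=0, bit6=0)
  nb ..#.#: next=#  (t=0,i=8, bit5=1)
  nb ..#..: next=#  (t=2,i=17, bit4=1)
  nb ...##: next=.  (t=0,i=20, bit3=0)
  nb ...#.: next=.  (t=7,i=16, bit2=0)
  nb ....#: next=#  (t=2,i=0, bit1=1)
  nb .....: next=#  (t=2,i=20, bit0=1)
  bits 00111100101100001100011010110011 = 1018218163

1018218163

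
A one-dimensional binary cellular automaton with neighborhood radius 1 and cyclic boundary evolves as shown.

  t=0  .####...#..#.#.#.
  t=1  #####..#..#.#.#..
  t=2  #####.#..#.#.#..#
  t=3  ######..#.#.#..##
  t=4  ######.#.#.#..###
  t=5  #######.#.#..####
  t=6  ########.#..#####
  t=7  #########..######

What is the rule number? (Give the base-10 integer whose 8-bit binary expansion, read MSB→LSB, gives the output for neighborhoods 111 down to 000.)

  ###|#  b7=1 t=0,i=2
  ##.|#  b6=1 t=0,i=4
  #.#|#  b5=1 t=0,i=12
  #..|.  b4=0 t=0,i=5
  .##|#  b3=1 t=0,i=1
  .#.|.  b2=0 t=0,i=8
  ..#|#  b1=1 t=0,i=0
  ...|.  b0=0 t=0,i=6
  bits 11101010 = 234

234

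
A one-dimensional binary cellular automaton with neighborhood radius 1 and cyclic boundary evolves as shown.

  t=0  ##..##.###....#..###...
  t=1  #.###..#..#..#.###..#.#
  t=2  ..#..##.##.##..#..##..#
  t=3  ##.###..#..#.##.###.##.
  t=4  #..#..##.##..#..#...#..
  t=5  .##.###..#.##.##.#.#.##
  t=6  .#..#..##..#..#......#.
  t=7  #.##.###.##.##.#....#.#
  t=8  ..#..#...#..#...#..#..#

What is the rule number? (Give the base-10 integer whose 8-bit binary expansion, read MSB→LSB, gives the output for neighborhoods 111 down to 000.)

26

  ###|.  b7=0 t=0,i=8
  ##.|.  b6=0 t=0,i=1
  #.#|.  b5=0 t=0,i=6
  #..|#  b4=1 t=0,i=2
  .##|#  b3=1 t=0,i=0
  .#.|.  b2=0 t=0,i=14
  ..#|#  b1=1 t=0,i=3
  ...|.  b0=0 t=0,i=11
  bits 00011010 = 26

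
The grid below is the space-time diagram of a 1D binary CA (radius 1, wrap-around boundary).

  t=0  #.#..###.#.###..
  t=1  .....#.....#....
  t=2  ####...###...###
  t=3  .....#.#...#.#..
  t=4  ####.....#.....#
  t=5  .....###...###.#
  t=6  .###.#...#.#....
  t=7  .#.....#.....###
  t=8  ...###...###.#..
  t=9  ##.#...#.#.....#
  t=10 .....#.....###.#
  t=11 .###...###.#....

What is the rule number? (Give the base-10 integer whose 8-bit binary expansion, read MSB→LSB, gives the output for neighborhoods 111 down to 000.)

  [7] ### => .  t=0,i=6
  [6] ##. => .  t=0,i=7
  [5] #.# => .  t=0,i=1
  [4] #.. => .  t=0,i=3
  [3] .## => #  t=0,i=5
  [2] .#. => .  t=0,i=0
  [1] ..# => .  t=0,i=4
  [0] ... => #  t=1,i=0
  bits 00001001 = 9

9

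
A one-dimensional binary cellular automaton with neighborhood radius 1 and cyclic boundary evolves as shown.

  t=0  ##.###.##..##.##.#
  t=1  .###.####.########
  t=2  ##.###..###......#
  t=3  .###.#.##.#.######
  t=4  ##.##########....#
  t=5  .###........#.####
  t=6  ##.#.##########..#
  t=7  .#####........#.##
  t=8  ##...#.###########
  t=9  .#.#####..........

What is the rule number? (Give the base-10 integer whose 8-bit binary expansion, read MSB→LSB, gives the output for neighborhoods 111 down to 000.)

111

  nb ###: next=.  (t=0,i=0, bit7=0)
  nb ##.: next=#  (t=0,i=1, bit6=1)
  nb #.#: next=#  (t=0,i=2, bit5=1)
  nb #..: next=.  (t=0,i=9, bit4=0)
  nb .##: next=#  (t=0,i=3, bit3=1)
  nb .#.: next=#  (t=3,i=5, bit2=1)
  nb ..#: next=#  (t=0,i=10, bit1=1)
  nb ...: next=#  (t=2,i=12, bit0=1)
  bits 01101111 = 111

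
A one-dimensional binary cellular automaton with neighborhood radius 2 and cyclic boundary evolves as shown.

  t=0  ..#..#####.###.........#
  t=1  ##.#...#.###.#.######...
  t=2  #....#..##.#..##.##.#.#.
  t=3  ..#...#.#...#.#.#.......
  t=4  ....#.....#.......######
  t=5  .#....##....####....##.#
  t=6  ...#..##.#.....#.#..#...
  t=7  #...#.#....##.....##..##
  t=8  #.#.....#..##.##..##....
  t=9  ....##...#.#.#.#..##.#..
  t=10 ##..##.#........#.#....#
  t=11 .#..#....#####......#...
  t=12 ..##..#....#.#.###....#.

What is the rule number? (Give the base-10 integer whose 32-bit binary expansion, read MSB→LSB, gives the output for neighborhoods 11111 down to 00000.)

3095861825

  ##### -> #   bit 31 = 1  t=0,i=7
  ####. -> .   bit 30 = 0  t=0,i=8
  ###.# -> #   bit 29 = 1  t=0,i=9
  ###.. -> #   bit 28 = 1  t=0,i=13
  ##.## -> #   bit 27 = 1  t=0,i=10
  ##.#. -> .   bit 26 = 0  t=1,i=2
  ##..# -> .   bit 25 = 0  t=7,i=20
  ##... -> .   bit 24 = 0  t=0,i=14
  #.### -> #   bit 23 = 1  t=0,i=11
  #.##. -> .   bit 22 = 0  t=2,i=17
  #.#.# -> .   bit 21 = 0  t=1,i=13
  #.#.. -> .   bit 20 = 0  t=1,i=3
  #..## -> .   bit 19 = 0  t=0,i=4
  #..#. -> #   bit 18 = 1  t=0,i=1
  #...# -> #   bit 17 = 1  t=1,i=5
  #.... -> #   bit 16 = 1  t=0,i=15
  .#### -> .   bit 15 = 0  t=0,i=6
  .###. -> .   bit 14 = 0  t=0,i=12
  .##.# -> .   bit 13 = 0  t=1,i=1
  .##.. -> #   bit 12 = 1  t=5,i=7
  .#.## -> #   bit 11 = 1  t=1,i=8
  .#.#. -> .   bit 10 = 0  t=2,i=21
  .#..# -> #   bit 9 = 1  t=0,i=0
  .#... -> .   bit 8 = 0  t=1,i=4
  ..### -> .   bit 7 = 0  t=0,i=5
  ..##. -> #   bit 6 = 1  t=1,i=0
  ..#.# -> .   bit 5 = 0  t=1,i=7
  ..#.. -> .   bit 4 = 0  t=0,i=2
  ...## -> .   bit 3 = 0  t=1,i=23
  ...#. -> .   bit 2 = 0  t=0,i=22
  ....# -> .   bit 1 = 0  t=0,i=21
  ..... -> #   bit 0 = 1  t=0,i=16
  bits 10111000100001110001101001000001 = 3095861825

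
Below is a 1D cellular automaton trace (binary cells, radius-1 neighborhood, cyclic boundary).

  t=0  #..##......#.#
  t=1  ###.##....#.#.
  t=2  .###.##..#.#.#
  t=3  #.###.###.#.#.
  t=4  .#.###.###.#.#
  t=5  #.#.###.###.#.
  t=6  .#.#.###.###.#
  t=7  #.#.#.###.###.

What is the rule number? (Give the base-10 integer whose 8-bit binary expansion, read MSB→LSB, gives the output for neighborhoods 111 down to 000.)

242

  nb ###: next=#  (t=1,i=1, bit7=1)
  nb ##.: next=#  (t=0,i=0, bit6=1)
  nb #.#: next=#  (t=0,i=12, bit5=1)
  nb #..: next=#  (t=0,i=1, bit4=1)
  nb .##: next=.  (t=0,i=3, bit3=0)
  nb .#.: next=.  (t=0,i=11, bit2=0)
  nb ..#: next=#  (t=0,i=2, bit1=1)
  nb ...: next=.  (t=0,i=6, bit0=0)
  bits 11110010 = 242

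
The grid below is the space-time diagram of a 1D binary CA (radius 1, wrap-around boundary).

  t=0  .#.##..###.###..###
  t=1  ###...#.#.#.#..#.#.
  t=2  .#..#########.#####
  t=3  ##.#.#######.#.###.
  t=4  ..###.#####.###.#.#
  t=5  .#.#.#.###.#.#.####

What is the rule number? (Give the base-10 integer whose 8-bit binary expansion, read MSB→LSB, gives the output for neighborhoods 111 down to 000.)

167

  ###|#  b7=1 t=0,i=8
  ##.|.  b6=0 t=0,i=4
  #.#|#  b5=1 t=0,i=0
  #..|.  b4=0 t=0,i=5
  .##|.  b3=0 t=0,i=3
  .#.|#  b2=1 t=0,i=1
  ..#|#  b1=1 t=0,i=6
  ...|#  b0=1 t=1,i=4
  bits 10100111 = 167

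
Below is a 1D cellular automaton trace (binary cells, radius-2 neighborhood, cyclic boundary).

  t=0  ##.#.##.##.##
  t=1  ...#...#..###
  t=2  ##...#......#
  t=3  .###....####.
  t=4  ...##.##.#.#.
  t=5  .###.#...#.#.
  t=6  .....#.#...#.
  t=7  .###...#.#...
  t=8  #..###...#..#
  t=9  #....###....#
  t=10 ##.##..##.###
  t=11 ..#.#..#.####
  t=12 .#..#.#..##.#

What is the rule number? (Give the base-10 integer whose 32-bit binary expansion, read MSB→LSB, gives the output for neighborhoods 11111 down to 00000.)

2578878539

  nb #####: next=#  (t=10,i=12, bit31=1)
  nb ####.: next=.  (t=0,i=0, bit30=0)
  nb ###.#: next=.  (t=0,i=1, bit29=0)
  nb ###..: next=#  (t=1,i=12, bit28=1)
  nb ##.##: next=#  (t=0,i=7, bit27=1)
  nb ##.#.: next=.  (t=0,i=2, bit26=0)
  nb ##..#: next=.  (t=3,i=12, bit25=0)
  nb ##...: next=#  (t=1,i=0, bit24=1)
  nb #.###: next=#  (t=0,i=11, bit23=1)
  nb #.##.: next=.  (t=0,i=5, bit22=0)
  nb #.#.#: next=#  (t=0,i=3, bit21=1)
  nb #.#..: next=#  (t=4,i=11, bit20=1)
  nb #..##: next=.  (t=1,i=9, bit19=0)
  nb #..#.: next=#  (t=11,i=1, bit18=1)
  nb #...#: next=#  (t=1,i=1, bit17=1)
  nb #....: next=.  (t=2,i=7, bit16=0)
  nb .####: next=#  (t=0,i=12, bit15=1)
  nb .###.: next=.  (t=1,i=11, bit14=0)
  nb .##.#: next=.  (t=0,i=6, bit13=0)
  nb .##..: next=#  (t=8,i=0, bit12=1)
  nb .#.##: next=.  (t=0,i=4, bit11=0)
  nb .#.#.: next=.  (t=4,i=10, bit10=0)
  nb .#..#: next=.  (t=1,i=8, bit9=0)
  nb .#...: next=.  (t=1,i=4, bit8=0)
  nb ..###: next=.  (t=1,i=10, bit7=0)
  nb ..##.: next=#  (t=4,i=3, bit6=1)
  nb ..#.#: next=.  (t=5,i=9, bit5=0)
  nb ..#..: next=.  (t=1,i=3, bit4=0)
  nb ...##: next=#  (t=2,i=11, bit3=1)
  nb ...#.: next=.  (t=1,i=2, bit2=0)
  nb ....#: next=#  (t=2,i=10, bit1=1)
  nb .....: next=#  (t=2,i=8, bit0=1)
  bits 10011001101101101001000001001011 = 2578878539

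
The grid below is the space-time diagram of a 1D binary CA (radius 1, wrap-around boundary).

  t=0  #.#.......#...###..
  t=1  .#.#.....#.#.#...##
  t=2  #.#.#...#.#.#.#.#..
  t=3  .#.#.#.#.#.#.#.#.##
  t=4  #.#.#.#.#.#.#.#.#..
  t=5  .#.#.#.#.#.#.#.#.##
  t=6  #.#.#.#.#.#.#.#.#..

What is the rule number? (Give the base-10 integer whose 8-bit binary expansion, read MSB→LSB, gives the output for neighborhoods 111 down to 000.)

50

  ### -> .   bit 7 = 0  t=0,i=15
  ##. -> .   bit 6 = 0  t=0,i=16
  #.# -> #   bit 5 = 1  t=0,i=1
  #.. -> #   bit 4 = 1  t=0,i=3
  .## -> .   bit 3 = 0  t=0,i=14
  .#. -> .   bit 2 = 0  t=0,i=0
  ..# -> #   bit 1 = 1  t=0,i=9
  ... -> .   bit 0 = 0  t=0,i=4
  bits 00110010 = 50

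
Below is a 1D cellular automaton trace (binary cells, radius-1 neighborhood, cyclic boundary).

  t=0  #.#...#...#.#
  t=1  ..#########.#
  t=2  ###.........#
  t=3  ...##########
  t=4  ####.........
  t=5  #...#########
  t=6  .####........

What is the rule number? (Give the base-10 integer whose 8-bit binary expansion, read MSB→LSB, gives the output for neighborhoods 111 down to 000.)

  [7] ### => .  t=1,i=3
  [6] ##. => .  t=0,i=0
  [5] #.# => .  t=0,i=1
  [4] #.. => #  t=0,i=3
  [3] .## => #  t=0,i=12
  [2] .#. => #  t=0,i=2
  [1] ..# => #  t=0,i=5
  [0] ... => #  t=0,i=4
  bits 00011111 = 31

31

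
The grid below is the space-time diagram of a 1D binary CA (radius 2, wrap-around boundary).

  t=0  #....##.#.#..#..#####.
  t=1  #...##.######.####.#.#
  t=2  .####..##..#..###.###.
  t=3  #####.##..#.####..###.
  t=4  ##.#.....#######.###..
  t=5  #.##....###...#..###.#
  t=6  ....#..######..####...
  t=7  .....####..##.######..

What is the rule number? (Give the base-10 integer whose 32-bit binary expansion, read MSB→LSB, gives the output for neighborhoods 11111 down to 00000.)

1438568168

  [31] ##### => .  t=0,i=18
  [30] ####. => #  t=0,i=19
  [29] ###.# => .  t=0,i=20
  [28] ###.. => #  t=2,i=4
  [27] ##.## => .  t=1,i=6
  [26] ##.#. => #  t=0,i=7
  [25] ##..# => .  t=2,i=5
  [24] ##... => #  t=1,i=1
  [23] #.### => #  t=1,i=7
  [22] #.##. => .  t=1,i=21
  [21] #.#.# => #  t=0,i=8
  [20] #.#.. => #  t=0,i=0
  [19] #..## => #  t=0,i=15
  [18] #..#. => #  t=0,i=12
  [17] #...# => #  t=1,i=2
  [16] #.... => .  t=0,i=2
  [15] .#### => #  t=0,i=17
  [14] .###. => #  t=2,i=15
  [13] .##.# => .  t=0,i=6
  [12] .##.. => .  t=1,i=0
  [11] .#.## => #  t=1,i=20
  [10] .#.#. => #  t=0,i=9
  [9] .#..# => #  t=0,i=11
  [8] .#... => .  t=0,i=1
  [7] ..### => #  t=0,i=16
  [6] ..##. => #  t=0,i=5
  [5] ..#.# => #  t=3,i=10
  [4] ..#.. => .  t=0,i=13
  [3] ...## => #  t=0,i=4
  [2] ...#. => .  t=5,i=13
  [1] ....# => .  t=0,i=3
  [0] ..... => .  t=4,i=6
  bits 01010101101111101100111011101000 = 1438568168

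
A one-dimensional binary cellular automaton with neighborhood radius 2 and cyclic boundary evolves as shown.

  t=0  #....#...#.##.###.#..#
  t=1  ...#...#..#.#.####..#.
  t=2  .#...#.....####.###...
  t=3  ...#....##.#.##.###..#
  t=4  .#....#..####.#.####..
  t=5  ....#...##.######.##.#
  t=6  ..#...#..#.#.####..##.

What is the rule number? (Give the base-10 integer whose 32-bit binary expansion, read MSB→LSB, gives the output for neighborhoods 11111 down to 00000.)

  nb #####: next=#  (t=5,i=13, bit31=1)
  nb ####.: next=#  (t=1,i=16, bit30=1)
  nb ###.#: next=#  (t=0,i=16, bit29=1)
  nb ###..: next=#  (t=1,i=17, bit28=1)
  nb ##.##: next=.  (t=0,i=13, bit27=0)
  nb ##.#.: next=#  (t=0,i=17, bit26=1)
  nb ##..#: next=#  (t=1,i=18, bit25=1)
  nb ##...: next=.  (t=0,i=1, bit24=0)
  nb #.###: next=#  (t=0,i=14, bit23=1)
  nb #.##.: next=.  (t=0,i=11, bit22=0)
  nb #.#.#: next=#  (t=1,i=12, bit21=1)
  nb #.#..: next=.  (t=0,i=18, bit20=0)
  nb #..##: next=#  (t=0,i=20, bit19=1)
  nb #..#.: next=.  (t=1,i=9, bit18=0)
  nb #...#: next=#  (t=0,i=7, bit17=1)
  nb #....: next=.  (t=0,i=2, bit16=0)
  nb .####: next=.  (t=1,i=15, bit15=0)
  nb .###.: next=#  (t=0,i=15, bit14=1)
  nb .##.#: next=#  (t=0,i=12, bit13=1)
  nb .##..: next=.  (t=0,i=0, bit12=0)
  nb .#.##: next=#  (t=0,i=10, bit11=1)
  nb .#.#.: next=#  (t=1,i=11, bit10=1)
  nb .#..#: next=.  (t=0,i=19, bit9=0)
  nb .#...: next=.  (t=0,i=6, bit8=0)
  nb ..###: next=#  (t=2,i=11, bit7=1)
  nb ..##.: next=.  (t=0,i=21, bit6=0)
  nb ..#.#: next=.  (t=0,i=9, bit5=0)
  nb ..#..: next=.  (t=0,i=5, bit4=0)
  nb ...##: next=.  (t=2,i=10, bit3=0)
  nb ...#.: next=.  (t=0,i=4, bit2=0)
  nb ....#: next=#  (t=0,i=3, bit1=1)
  nb .....: next=#  (t=2,i=8, bit0=1)
  bits 11110110101010100110110010000011 = 4138364035

4138364035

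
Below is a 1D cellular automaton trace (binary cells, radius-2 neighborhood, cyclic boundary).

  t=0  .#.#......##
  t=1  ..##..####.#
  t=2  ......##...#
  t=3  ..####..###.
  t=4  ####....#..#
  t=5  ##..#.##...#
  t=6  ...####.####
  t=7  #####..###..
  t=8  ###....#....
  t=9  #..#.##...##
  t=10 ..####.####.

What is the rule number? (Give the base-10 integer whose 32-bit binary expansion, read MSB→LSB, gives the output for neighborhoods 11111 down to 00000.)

2312547503

  #####|#  b31=1 t=4,i=1
  ####.|.  b30=0 t=1,i=8
  ###.#|.  b29=0 t=1,i=9
  ###..|.  b28=0 t=3,i=5
  ##.##|#  b27=1 t=6,i=7
  ##.#.|.  b26=0 t=0,i=0
  ##..#|.  b25=0 t=1,i=4
  ##...|#  b24=1 t=2,i=8
  #.###|#  b23=1 t=6,i=8
  #.##.|#  b22=1 t=5,i=6
  #.#.#|.  b21=0 t=0,i=1
  #.#..|#  b20=1 t=0,i=3
  #..##|.  b19=0 t=1,i=1
  #..#.|#  b18=1 t=5,i=3
  #...#|#  b17=1 t=2,i=9
  #....|.  b16=0 t=0,i=5
  .####|#  b15=1 t=1,i=7
  .###.|.  b14=0 t=3,i=9
  .##.#|#  b13=1 t=0,i=11
  .##..|.  b12=0 t=1,i=3
  .#.##|#  b11=1 t=5,i=5
  .#.#.|#  b10=1 t=0,i=2
  .#..#|.  b9=0 t=1,i=0
  .#...|.  b8=0 t=0,i=4
  ..###|#  b7=1 t=1,i=6
  ..##.|.  b6=0 t=0,i=10
  ..#.#|#  b5=1 t=5,i=4
  ..#..|.  b4=0 t=2,i=11
  ...##|#  b3=1 t=0,i=9
  ...#.|#  b2=1 t=2,i=10
  ....#|#  b1=1 t=0,i=8
  .....|#  b0=1 t=0,i=6
  bits 10001001110101101010110010101111 = 2312547503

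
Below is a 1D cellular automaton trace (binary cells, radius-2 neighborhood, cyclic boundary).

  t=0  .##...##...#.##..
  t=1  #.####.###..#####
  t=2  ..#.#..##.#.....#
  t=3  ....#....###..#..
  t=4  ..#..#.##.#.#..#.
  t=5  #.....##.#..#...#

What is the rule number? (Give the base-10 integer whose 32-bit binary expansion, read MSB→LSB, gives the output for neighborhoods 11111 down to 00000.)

  nb #####: next=.  (t=1,i=14, bit31=0)
  nb ####.: next=#  (t=1,i=4, bit30=1)
  nb ###.#: next=.  (t=1,i=0, bit29=0)
  nb ###..: next=.  (t=1,i=9, bit28=0)
  nb ##.##: next=.  (t=1,i=1, bit27=0)
  nb ##.#.: next=#  (t=2,i=9, bit26=1)
  nb ##..#: next=#  (t=1,i=10, bit25=1)
  nb ##...: next=#  (t=0,i=3, bit24=1)
  nb #.###: next=#  (t=1,i=2, bit23=1)
  nb #.##.: next=#  (t=0,i=13, bit22=1)
  nb #.#.#: next=.  (t=4,i=10, bit21=0)
  nb #.#..: next=#  (t=2,i=4, bit20=1)
  nb #..##: next=.  (t=1,i=11, bit19=0)
  nb #..#.: next=.  (t=2,i=1, bit18=0)
  nb #...#: next=#  (t=0,i=4, bit17=1)
  nb #....: next=.  (t=2,i=12, bit16=0)
  nb .####: next=.  (t=1,i=3, bit15=0)
  nb .###.: next=#  (t=1,i=8, bit14=1)
  nb .##.#: next=.  (t=2,i=8, bit13=0)
  nb .##..: next=#  (t=0,i=2, bit12=1)
  nb .#.##: next=#  (t=0,i=12, bit11=1)
  nb .#.#.: next=.  (t=2,i=3, bit10=0)
  nb .#..#: next=.  (t=2,i=0, bit9=0)
  nb .#...: next=#  (t=2,i=11, bit8=1)
  nb ..###: next=.  (t=1,i=12, bit7=0)
  nb ..##.: next=.  (t=0,i=1, bit6=0)
  nb ..#.#: next=.  (t=0,i=11, bit5=0)
  nb ..#..: next=.  (t=2,i=16, bit4=0)
  nb ...##: next=#  (t=0,i=0, bit3=1)
  nb ...#.: next=.  (t=0,i=10, bit2=0)
  nb ....#: next=#  (t=2,i=14, bit1=1)
  nb .....: next=.  (t=2,i=13, bit0=0)
  bits 01000111110100100101100100001010 = 1204967690

1204967690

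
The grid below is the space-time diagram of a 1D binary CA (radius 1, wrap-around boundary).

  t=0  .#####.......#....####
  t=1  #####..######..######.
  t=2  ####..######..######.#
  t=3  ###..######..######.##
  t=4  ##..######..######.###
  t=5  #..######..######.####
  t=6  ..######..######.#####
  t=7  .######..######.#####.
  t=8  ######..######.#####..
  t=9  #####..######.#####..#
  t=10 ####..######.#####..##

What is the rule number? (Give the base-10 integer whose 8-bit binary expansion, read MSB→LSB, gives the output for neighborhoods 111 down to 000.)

  nb ###: next=#  (t=0,i=2, bit7=1)
  nb ##.: next=.  (t=0,i=5, bit6=0)
  nb #.#: next=#  (t=0,i=0, bit5=1)
  nb #..: next=.  (t=0,i=6, bit4=0)
  nb .##: next=#  (t=0,i=1, bit3=1)
  nb .#.: next=.  (t=0,i=13, bit2=0)
  nb ..#: next=#  (t=0,i=12, bit1=1)
  nb ...: next=#  (t=0,i=7, bit0=1)
  bits 10101011 = 171

171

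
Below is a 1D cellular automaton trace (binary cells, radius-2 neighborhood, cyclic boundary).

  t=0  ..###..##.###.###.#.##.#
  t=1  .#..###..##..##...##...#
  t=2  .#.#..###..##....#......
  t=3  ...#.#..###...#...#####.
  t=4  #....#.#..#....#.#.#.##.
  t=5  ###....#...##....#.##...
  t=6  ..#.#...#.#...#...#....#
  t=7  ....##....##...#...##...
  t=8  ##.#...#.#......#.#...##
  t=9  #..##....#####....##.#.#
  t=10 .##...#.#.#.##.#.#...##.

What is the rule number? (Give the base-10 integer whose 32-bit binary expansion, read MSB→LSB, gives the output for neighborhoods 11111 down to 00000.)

  [31] ##### => .  t=3,i=20
  [30] ####. => #  t=3,i=21
  [29] ###.# => .  t=0,i=12
  [28] ###.. => #  t=0,i=4
  [27] ##.## => #  t=0,i=9
  [26] ##.#. => .  t=0,i=17
  [25] ##..# => #  t=0,i=5
  [24] ##... => .  t=1,i=15
  [23] #.### => #  t=0,i=10
  [22] #.##. => .  t=0,i=20
  [21] #.#.# => #  t=0,i=18
  [20] #.#.. => #  t=0,i=23
  [19] #..## => #  t=0,i=1
  [18] #..#. => .  t=4,i=9
  [17] #...# => .  t=1,i=16
  [16] #.... => #  t=2,i=14
  [15] .#### => #  t=3,i=19
  [14] .###. => .  t=0,i=3
  [13] .##.# => .  t=0,i=8
  [12] .##.. => .  t=1,i=10
  [11] .#.## => #  t=0,i=19
  [10] .#.#. => .  t=1,i=0
  [9] .#..# => .  t=0,i=0
  [8] .#... => #  t=2,i=18
  [7] ..### => .  t=0,i=2
  [6] ..##. => .  t=0,i=7
  [5] ..#.# => .  t=1,i=23
  [4] ..#.. => .  t=2,i=17
  [3] ...## => #  t=1,i=17
  [2] ...#. => .  t=1,i=22
  [1] ....# => .  t=2,i=15
  [0] ..... => #  t=2,i=20
  bits 01011010101110011000100100001001 = 1522108681

1522108681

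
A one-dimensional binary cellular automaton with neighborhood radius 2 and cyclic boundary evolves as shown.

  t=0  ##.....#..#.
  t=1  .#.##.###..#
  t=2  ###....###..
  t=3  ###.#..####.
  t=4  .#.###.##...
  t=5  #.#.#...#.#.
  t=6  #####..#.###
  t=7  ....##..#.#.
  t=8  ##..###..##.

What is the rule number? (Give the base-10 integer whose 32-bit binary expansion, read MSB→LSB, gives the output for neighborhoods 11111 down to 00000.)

  nb #####: next=.  (t=6,i=0, bit31=0)
  nb ####.: next=.  (t=3,i=9, bit30=0)
  nb ###.#: next=.  (t=3,i=2, bit29=0)
  nb ###..: next=#  (t=1,i=8, bit28=1)
  nb ##.##: next=.  (t=1,i=5, bit27=0)
  nb ##.#.: next=#  (t=3,i=3, bit26=1)
  nb ##..#: next=#  (t=1,i=9, bit25=1)
  nb ##...: next=.  (t=0,i=2, bit24=0)
  nb #.###: next=.  (t=1,i=6, bit23=0)
  nb #.##.: next=.  (t=0,i=0, bit22=0)
  nb #.#.#: next=#  (t=1,i=1, bit21=1)
  nb #.#..: next=#  (t=3,i=4, bit20=1)
  nb #..##: next=.  (t=2,i=11, bit19=0)
  nb #..#.: next=.  (t=0,i=9, bit18=0)
  nb #...#: next=.  (t=5,i=6, bit17=0)
  nb #....: next=#  (t=0,i=3, bit16=1)
  nb .####: next=#  (t=3,i=8, bit15=1)
  nb .###.: next=#  (t=1,i=7, bit14=1)
  nb .##.#: next=.  (t=1,i=4, bit13=0)
  nb .##..: next=#  (t=0,i=1, bit12=1)
  nb .#.##: next=#  (t=0,i=11, bit11=1)
  nb .#.#.: next=#  (t=1,i=0, bit10=1)
  nb .#..#: next=#  (t=0,i=8, bit9=1)
  nb .#...: next=.  (t=5,i=5, bit8=0)
  nb ..###: next=#  (t=2,i=0, bit7=1)
  nb ..##.: next=#  (t=7,i=4, bit6=1)
  nb ..#.#: next=.  (t=0,i=10, bit5=0)
  nb ..#..: next=#  (t=0,i=7, bit4=1)
  nb ...##: next=.  (t=2,i=6, bit3=0)
  nb ...#.: next=#  (t=0,i=6, bit2=1)
  nb ....#: next=.  (t=0,i=5, bit1=0)
  nb .....: next=#  (t=0,i=4, bit0=1)
  bits 00010110001100011101111011010101 = 372367061

372367061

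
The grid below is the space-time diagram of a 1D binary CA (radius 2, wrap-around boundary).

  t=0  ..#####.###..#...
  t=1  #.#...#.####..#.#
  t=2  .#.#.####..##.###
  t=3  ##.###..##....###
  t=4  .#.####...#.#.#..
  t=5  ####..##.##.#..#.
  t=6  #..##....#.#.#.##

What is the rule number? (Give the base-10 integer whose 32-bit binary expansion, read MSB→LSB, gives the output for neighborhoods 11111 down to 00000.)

937446311

  nb #####: next=.  (t=0,i=4, bit31=0)
  nb ####.: next=.  (t=0,i=5, bit30=0)
  nb ###.#: next=#  (t=0,i=6, bit29=1)
  nb ###..: next=#  (t=0,i=10, bit28=1)
  nb ##.##: next=.  (t=0,i=7, bit27=0)
  nb ##.#.: next=#  (t=1,i=1, bit26=1)
  nb ##..#: next=#  (t=0,i=11, bit25=1)
  nb ##...: next=#  (t=3,i=10, bit24=1)
  nb #.###: next=#  (t=0,i=8, bit23=1)
  nb #.##.: next=#  (t=1,i=16, bit22=1)
  nb #.#.#: next=#  (t=2,i=1, bit21=1)
  nb #.#..: next=.  (t=1,i=2, bit20=0)
  nb #..##: next=.  (t=2,i=10, bit19=0)
  nb #..#.: next=.  (t=0,i=12, bit18=0)
  nb #...#: next=.  (t=1,i=4, bit17=0)
  nb #....: next=.  (t=0,i=15, bit16=0)
  nb .####: next=.  (t=0,i=3, bit15=0)
  nb .###.: next=#  (t=0,i=9, bit14=1)
  nb .##.#: next=.  (t=1,i=0, bit13=0)
  nb .##..: next=.  (t=3,i=9, bit12=0)
  nb .#.##: next=#  (t=1,i=7, bit11=1)
  nb .#.#.: next=.  (t=2,i=2, bit10=0)
  nb .#..#: next=#  (t=5,i=13, bit9=1)
  nb .#...: next=#  (t=0,i=14, bit8=1)
  nb ..###: next=#  (t=0,i=2, bit7=1)
  nb ..##.: next=.  (t=2,i=11, bit6=0)
  nb ..#.#: next=#  (t=1,i=6, bit5=1)
  nb ..#..: next=.  (t=0,i=13, bit4=0)
  nb ...##: next=.  (t=0,i=1, bit3=0)
  nb ...#.: next=#  (t=1,i=5, bit2=1)
  nb ....#: next=#  (t=0,i=0, bit1=1)
  nb .....: next=#  (t=0,i=16, bit0=1)
  bits 00110111111000000100101110100111 = 937446311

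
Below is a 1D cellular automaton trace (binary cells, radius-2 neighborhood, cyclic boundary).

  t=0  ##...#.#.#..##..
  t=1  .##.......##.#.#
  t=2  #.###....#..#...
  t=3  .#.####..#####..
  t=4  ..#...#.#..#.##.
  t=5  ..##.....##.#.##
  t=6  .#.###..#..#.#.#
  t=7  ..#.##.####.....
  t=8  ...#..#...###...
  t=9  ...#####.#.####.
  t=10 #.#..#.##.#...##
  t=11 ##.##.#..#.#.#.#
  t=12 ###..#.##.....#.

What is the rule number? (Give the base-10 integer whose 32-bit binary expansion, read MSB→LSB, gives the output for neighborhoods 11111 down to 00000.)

3171769112

  ##### -> #   bit 31 = 1  t=3,i=11
  ####. -> .   bit 30 = 0  t=3,i=5
  ###.# -> #   bit 29 = 1  t=9,i=7
  ###.. -> #   bit 28 = 1  t=2,i=4
  ##.## -> #   bit 27 = 1  t=7,i=6
  ##.#. -> #   bit 26 = 1  t=1,i=12
  ##..# -> .   bit 25 = 0  t=0,i=14
  ##... -> #   bit 24 = 1  t=0,i=2
  #.### -> .   bit 23 = 0  t=2,i=2
  #.##. -> .   bit 22 = 0  t=1,i=1
  #.#.# -> .   bit 21 = 0  t=0,i=7
  #.#.. -> .   bit 20 = 0  t=0,i=9
  #..## -> #   bit 19 = 1  t=0,i=11
  #..#. -> #   bit 18 = 1  t=2,i=11
  #...# -> .   bit 17 = 0  t=0,i=3
  #.... -> #   bit 16 = 1  t=1,i=4
  .#### -> .   bit 15 = 0  t=3,i=4
  .###. -> #   bit 14 = 1  t=2,i=3
  .##.# -> .   bit 13 = 0  t=1,i=11
  .##.. -> #   bit 12 = 1  t=0,i=1
  .#.## -> #   bit 11 = 1  t=1,i=0
  .#.#. -> .   bit 10 = 0  t=0,i=6
  .#..# -> #   bit 9 = 1  t=0,i=10
  .#... -> #   bit 8 = 1  t=2,i=13
  ..### -> .   bit 7 = 0  t=3,i=9
  ..##. -> .   bit 6 = 0  t=0,i=0
  ..#.# -> .   bit 5 = 0  t=0,i=5
  ..#.. -> #   bit 4 = 1  t=2,i=9
  ...## -> #   bit 3 = 1  t=1,i=9
  ...#. -> .   bit 2 = 0  t=0,i=4
  ....# -> .   bit 1 = 0  t=1,i=8
  ..... -> .   bit 0 = 0  t=1,i=5
  bits 10111101000011010101101100011000 = 3171769112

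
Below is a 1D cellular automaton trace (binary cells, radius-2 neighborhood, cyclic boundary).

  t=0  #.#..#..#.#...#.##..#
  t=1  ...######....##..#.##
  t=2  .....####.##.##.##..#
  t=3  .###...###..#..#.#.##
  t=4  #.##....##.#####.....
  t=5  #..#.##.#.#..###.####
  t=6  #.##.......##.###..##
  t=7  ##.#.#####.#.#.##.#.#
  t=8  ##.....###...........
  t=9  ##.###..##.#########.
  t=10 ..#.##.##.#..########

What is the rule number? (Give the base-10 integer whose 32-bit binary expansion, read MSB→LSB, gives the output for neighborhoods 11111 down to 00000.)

4161622647

  nb #####: next=#  (t=1,i=5, bit31=1)
  nb ####.: next=#  (t=1,i=7, bit30=1)
  nb ###.#: next=#  (t=2,i=8, bit29=1)
  nb ###..: next=#  (t=1,i=8, bit28=1)
  nb ##.##: next=#  (t=2,i=9, bit27=1)
  nb ##.#.: next=.  (t=0,i=1, bit26=0)
  nb ##..#: next=.  (t=0,i=18, bit25=0)
  nb ##...: next=.  (t=1,i=0, bit24=0)
  nb #.###: next=.  (t=3,i=1, bit23=0)
  nb #.##.: next=.  (t=0,i=16, bit22=0)
  nb #.#.#: next=.  (t=3,i=17, bit21=0)
  nb #.#..: next=.  (t=0,i=2, bit20=0)
  nb #..##: next=#  (t=0,i=19, bit19=1)
  nb #..#.: next=#  (t=0,i=4, bit18=1)
  nb #...#: next=.  (t=0,i=12, bit17=0)
  nb #....: next=#  (t=1,i=10, bit16=1)
  nb .####: next=.  (t=1,i=4, bit15=0)
  nb .###.: next=#  (t=3,i=2, bit14=1)
  nb .##.#: next=.  (t=0,i=0, bit13=0)
  nb .##..: next=#  (t=0,i=17, bit12=1)
  nb .#.##: next=.  (t=0,i=15, bit11=0)
  nb .#.#.: next=.  (t=0,i=9, bit10=0)
  nb .#..#: next=#  (t=0,i=3, bit9=1)
  nb .#...: next=.  (t=0,i=11, bit8=0)
  nb ..###: next=.  (t=1,i=3, bit7=0)
  nb ..##.: next=#  (t=0,i=20, bit6=1)
  nb ..#.#: next=#  (t=0,i=8, bit5=1)
  nb ..#..: next=#  (t=0,i=5, bit4=1)
  nb ...##: next=.  (t=1,i=2, bit3=0)
  nb ...#.: next=#  (t=0,i=13, bit2=1)
  nb ....#: next=#  (t=1,i=11, bit1=1)
  nb .....: next=#  (t=2,i=2, bit0=1)
  bits 11111000000011010101001001110111 = 4161622647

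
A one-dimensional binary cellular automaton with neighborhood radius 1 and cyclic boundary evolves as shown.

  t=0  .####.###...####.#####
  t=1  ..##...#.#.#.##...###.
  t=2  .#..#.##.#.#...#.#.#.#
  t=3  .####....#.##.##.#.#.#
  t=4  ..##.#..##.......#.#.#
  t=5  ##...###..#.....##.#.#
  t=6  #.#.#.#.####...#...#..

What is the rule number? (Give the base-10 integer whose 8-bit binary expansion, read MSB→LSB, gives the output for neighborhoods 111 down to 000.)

  [7] ### => #  t=0,i=2
  [6] ##. => .  t=0,i=4
  [5] #.# => .  t=0,i=0
  [4] #.. => #  t=0,i=9
  [3] .## => .  t=0,i=1
  [2] .#. => #  t=1,i=7
  [1] ..# => #  t=0,i=11
  [0] ... => .  t=0,i=10
  bits 10010110 = 150

150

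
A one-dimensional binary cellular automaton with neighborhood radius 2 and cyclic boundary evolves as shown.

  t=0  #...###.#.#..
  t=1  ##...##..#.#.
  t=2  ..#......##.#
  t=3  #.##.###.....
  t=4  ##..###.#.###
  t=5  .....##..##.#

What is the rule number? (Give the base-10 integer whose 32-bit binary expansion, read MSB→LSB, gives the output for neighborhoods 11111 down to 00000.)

2843758391

  nb #####: next=#  (t=4,i=12, bit31=1)
  nb ####.: next=.  (t=4,i=0, bit30=0)
  nb ###.#: next=#  (t=0,i=6, bit29=1)
  nb ###..: next=.  (t=3,i=7, bit28=0)
  nb ##.##: next=#  (t=3,i=4, bit27=1)
  nb ##.#.: next=.  (t=0,i=7, bit26=0)
  nb ##..#: next=.  (t=1,i=7, bit25=0)
  nb ##...: next=#  (t=1,i=2, bit24=1)
  nb #.###: next=#  (t=3,i=5, bit23=1)
  nb #.##.: next=.  (t=1,i=0, bit22=0)
  nb #.#.#: next=.  (t=0,i=8, bit21=0)
  nb #.#..: next=.  (t=0,i=10, bit20=0)
  nb #..##: next=.  (t=4,i=3, bit19=0)
  nb #..#.: next=.  (t=0,i=12, bit18=0)
  nb #...#: next=.  (t=0,i=2, bit17=0)
  nb #....: next=.  (t=2,i=4, bit16=0)
  nb .####: next=.  (t=4,i=11, bit15=0)
  nb .###.: next=#  (t=0,i=5, bit14=1)
  nb .##.#: next=.  (t=2,i=10, bit13=0)
  nb .##..: next=.  (t=1,i=1, bit12=0)
  nb .#.##: next=#  (t=1,i=12, bit11=1)
  nb .#.#.: next=#  (t=0,i=9, bit10=1)
  nb .#..#: next=#  (t=0,i=11, bit9=1)
  nb .#...: next=#  (t=0,i=1, bit8=1)
  nb ..###: next=.  (t=0,i=4, bit7=0)
  nb ..##.: next=.  (t=1,i=5, bit6=0)
  nb ..#.#: next=#  (t=1,i=9, bit5=1)
  nb ..#..: next=#  (t=0,i=0, bit4=1)
  nb ...##: next=.  (t=0,i=3, bit3=0)
  nb ...#.: next=#  (t=3,i=12, bit2=1)
  nb ....#: next=#  (t=2,i=7, bit1=1)
  nb .....: next=#  (t=2,i=5, bit0=1)
  bits 10101001100000000100111100110111 = 2843758391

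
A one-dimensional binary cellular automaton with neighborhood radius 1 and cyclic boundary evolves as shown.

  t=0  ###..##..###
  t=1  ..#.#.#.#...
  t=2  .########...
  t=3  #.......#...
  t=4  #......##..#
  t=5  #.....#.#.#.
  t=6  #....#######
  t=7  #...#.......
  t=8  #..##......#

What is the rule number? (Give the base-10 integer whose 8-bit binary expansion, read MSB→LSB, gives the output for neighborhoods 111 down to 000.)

102

  ### -> .   bit 7 = 0  t=0,i=0
  ##. -> #   bit 6 = 1  t=0,i=2
  #.# -> #   bit 5 = 1  t=1,i=3
  #.. -> .   bit 4 = 0  t=0,i=3
  .## -> .   bit 3 = 0  t=0,i=5
  .#. -> #   bit 2 = 1  t=1,i=2
  ..# -> #   bit 1 = 1  t=0,i=4
  ... -> .   bit 0 = 0  t=1,i=0
  bits 01100110 = 102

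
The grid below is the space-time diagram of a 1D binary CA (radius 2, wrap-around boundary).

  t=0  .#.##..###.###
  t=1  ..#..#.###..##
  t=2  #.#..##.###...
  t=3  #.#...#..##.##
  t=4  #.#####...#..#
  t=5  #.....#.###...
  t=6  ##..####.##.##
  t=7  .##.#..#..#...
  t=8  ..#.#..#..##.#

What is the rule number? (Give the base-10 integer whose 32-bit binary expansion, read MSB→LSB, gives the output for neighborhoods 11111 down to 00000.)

840067510

  ##### -> .   bit 31 = 0  t=4,i=4
  ####. -> .   bit 30 = 0  t=4,i=5
  ###.# -> #   bit 29 = 1  t=0,i=9
  ###.. -> #   bit 28 = 1  t=1,i=9
  ##.## -> .   bit 27 = 0  t=0,i=10
  ##.#. -> .   bit 26 = 0  t=0,i=0
  ##..# -> #   bit 25 = 1  t=0,i=5
  ##... -> .   bit 24 = 0  t=2,i=11
  #.### -> .   bit 23 = 0  t=0,i=11
  #.##. -> .   bit 22 = 0  t=0,i=3
  #.#.# -> .   bit 21 = 0  t=0,i=1
  #.#.. -> #   bit 20 = 1  t=2,i=2
  #..## -> .   bit 19 = 0  t=0,i=6
  #..#. -> .   bit 18 = 0  t=1,i=1
  #...# -> #   bit 17 = 1  t=2,i=12
  #.... -> .   bit 16 = 0  t=5,i=2
  .#### -> .   bit 15 = 0  t=4,i=3
  .###. -> #   bit 14 = 1  t=0,i=8
  .##.# -> #   bit 13 = 1  t=2,i=6
  .##.. -> .   bit 12 = 0  t=0,i=4
  .#.## -> #   bit 11 = 1  t=0,i=2
  .#.#. -> .   bit 10 = 0  t=2,i=1
  .#..# -> .   bit 9 = 0  t=1,i=3
  .#... -> #   bit 8 = 1  t=3,i=3
  ..### -> #   bit 7 = 1  t=0,i=7
  ..##. -> .   bit 6 = 0  t=1,i=12
  ..#.# -> #   bit 5 = 1  t=1,i=5
  ..#.. -> #   bit 4 = 1  t=1,i=2
  ...## -> .   bit 3 = 0  t=7,i=0
  ...#. -> #   bit 2 = 1  t=2,i=13
  ....# -> #   bit 1 = 1  t=5,i=4
  ..... -> .   bit 0 = 0  t=5,i=3
  bits 00110010000100100110100110110110 = 840067510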